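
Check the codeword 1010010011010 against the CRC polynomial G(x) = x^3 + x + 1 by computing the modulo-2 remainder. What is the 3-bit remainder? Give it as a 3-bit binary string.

010

Modulo-2 division of 1010010011010 by 1011:
  pos 0: 1010 XOR 1011 = 0001
  pos 3: 1010 XOR 1011 = 0001
  pos 6: 1011 XOR 1011 = 0000
Remainder = 010 (nonzero — an error is detected).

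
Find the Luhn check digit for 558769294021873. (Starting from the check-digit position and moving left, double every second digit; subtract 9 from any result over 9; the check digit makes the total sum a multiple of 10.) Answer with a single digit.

2

Partial digits right→left: 3 7 8 1 2 0 4 9 2 9 6 7 8 5 5
Double every second digit counting from the check-digit position (so the 1st, 3rd, 5th, ... of the partial from the right).
  doubled (with −9 where >9): 6 7 4 8 4 3 7 1 → sum 40
  kept as-is: 7 1 0 9 9 7 5 → sum 38
Total = 40 + 38 = 78.
Check digit = (10 − (78 mod 10)) mod 10 = 2.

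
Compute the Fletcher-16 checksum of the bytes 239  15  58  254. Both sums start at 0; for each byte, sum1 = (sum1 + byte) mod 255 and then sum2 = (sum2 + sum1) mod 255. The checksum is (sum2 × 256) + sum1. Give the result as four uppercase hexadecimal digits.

Running sums (mod 255):
  after byte 0 (239): sum1=239, sum2=239
  after byte 1 (15): sum1=254, sum2=238
  after byte 2 (58): sum1=57, sum2=40
  after byte 3 (254): sum1=56, sum2=96
Checksum = sum2·256 + sum1 = 96·256 + 56 = 24632 = 0x6038.

6038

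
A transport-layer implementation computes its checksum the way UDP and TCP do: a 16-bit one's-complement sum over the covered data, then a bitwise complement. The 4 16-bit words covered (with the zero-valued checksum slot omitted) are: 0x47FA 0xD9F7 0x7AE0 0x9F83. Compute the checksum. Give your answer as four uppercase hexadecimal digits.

One's-complement addition (fold any carry out of bit 15 back into bit 0):
  0x47FA + 0xD9F7 = 0x121F1 → wrap carry → 0x21F2
  0x21F2 + 0x7AE0 = 0x09CD2
  0x9CD2 + 0x9F83 = 0x13C55 → wrap carry → 0x3C56
One's-complement sum = 0x3C56.
Checksum = ~0x3C56 & 0xFFFF = 0xC3A9.

C3A9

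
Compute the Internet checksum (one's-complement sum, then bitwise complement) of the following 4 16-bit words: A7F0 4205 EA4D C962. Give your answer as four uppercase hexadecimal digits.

One's-complement addition (fold any carry out of bit 15 back into bit 0):
  0xA7F0 + 0x4205 = 0x0E9F5
  0xE9F5 + 0xEA4D = 0x1D442 → wrap carry → 0xD443
  0xD443 + 0xC962 = 0x19DA5 → wrap carry → 0x9DA6
One's-complement sum = 0x9DA6.
Checksum = ~0x9DA6 & 0xFFFF = 0x6259.

6259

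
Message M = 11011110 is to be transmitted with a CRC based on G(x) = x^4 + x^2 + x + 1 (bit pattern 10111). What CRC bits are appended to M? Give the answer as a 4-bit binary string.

1001

Append 4 zeros: 110111100000. Divide by 10111 (XOR where the leading bit is 1):
  pos 0: 11011 XOR 10111 = 01100
  pos 1: 11001 XOR 10111 = 01110
  pos 2: 11101 XOR 10111 = 01010
  pos 3: 10100 XOR 10111 = 00011
  pos 6: 11000 XOR 10111 = 01111
  pos 7: 11110 XOR 10111 = 01001
Remainder (last 4 bits) = 1001. This is the CRC / FCS.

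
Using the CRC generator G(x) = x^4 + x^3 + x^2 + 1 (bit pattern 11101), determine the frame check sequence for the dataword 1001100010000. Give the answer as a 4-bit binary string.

Append 4 zeros: 10011000100000000. Divide by 11101 (XOR where the leading bit is 1):
  pos 0: 10011 XOR 11101 = 01110
  pos 1: 11100 XOR 11101 = 00001
  pos 5: 10010 XOR 11101 = 01111
  pos 6: 11110 XOR 11101 = 00011
  pos 9: 11000 XOR 11101 = 00101
  pos 11: 10100 XOR 11101 = 01001
  pos 12: 10010 XOR 11101 = 01111
Remainder (last 4 bits) = 1111. This is the CRC / FCS.

1111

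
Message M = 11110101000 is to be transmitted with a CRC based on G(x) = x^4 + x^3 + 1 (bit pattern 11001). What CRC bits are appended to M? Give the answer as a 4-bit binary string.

0110

Append 4 zeros: 111101010000000. Divide by 11001 (XOR where the leading bit is 1):
  pos 0: 11110 XOR 11001 = 00111
  pos 2: 11110 XOR 11001 = 00111
  pos 4: 11110 XOR 11001 = 00111
  pos 6: 11100 XOR 11001 = 00101
  pos 8: 10100 XOR 11001 = 01101
  pos 9: 11010 XOR 11001 = 00011
Remainder (last 4 bits) = 0110. This is the CRC / FCS.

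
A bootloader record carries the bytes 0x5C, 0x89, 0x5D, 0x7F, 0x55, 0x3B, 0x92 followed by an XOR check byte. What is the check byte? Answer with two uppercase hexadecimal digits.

XOR the bytes together:
  start with 0x5C
  0x5C ⊕ 0x89 = 0xD5
  0xD5 ⊕ 0x5D = 0x88
  0x88 ⊕ 0x7F = 0xF7
  0xF7 ⊕ 0x55 = 0xA2
  0xA2 ⊕ 0x3B = 0x99
  0x99 ⊕ 0x92 = 0x0B

0B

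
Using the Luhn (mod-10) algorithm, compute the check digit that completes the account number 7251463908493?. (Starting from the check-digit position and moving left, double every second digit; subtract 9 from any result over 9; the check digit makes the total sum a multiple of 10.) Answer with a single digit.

Partial digits right→left: 3 9 4 8 0 9 3 6 4 1 5 2 7
Double every second digit counting from the check-digit position (so the 1st, 3rd, 5th, ... of the partial from the right).
  doubled (with −9 where >9): 6 8 0 6 8 1 5 → sum 34
  kept as-is: 9 8 9 6 1 2 → sum 35
Total = 34 + 35 = 69.
Check digit = (10 − (69 mod 10)) mod 10 = 1.

1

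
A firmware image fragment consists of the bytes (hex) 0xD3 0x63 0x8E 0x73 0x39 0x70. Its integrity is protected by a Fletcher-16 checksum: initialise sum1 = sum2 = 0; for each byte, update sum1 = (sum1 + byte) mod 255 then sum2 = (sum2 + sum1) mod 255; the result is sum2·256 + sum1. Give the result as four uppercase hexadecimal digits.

Running sums (mod 255):
  after byte 0 (0xD3): sum1=211, sum2=211
  after byte 1 (0x63): sum1=55, sum2=11
  after byte 2 (0x8E): sum1=197, sum2=208
  after byte 3 (0x73): sum1=57, sum2=10
  after byte 4 (0x39): sum1=114, sum2=124
  after byte 5 (0x70): sum1=226, sum2=95
Checksum = sum2·256 + sum1 = 95·256 + 226 = 24546 = 0x5FE2.

5FE2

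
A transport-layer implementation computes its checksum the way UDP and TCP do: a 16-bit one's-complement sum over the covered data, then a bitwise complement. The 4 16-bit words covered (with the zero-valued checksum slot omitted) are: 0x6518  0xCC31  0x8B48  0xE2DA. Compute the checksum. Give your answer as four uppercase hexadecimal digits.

One's-complement addition (fold any carry out of bit 15 back into bit 0):
  0x6518 + 0xCC31 = 0x13149 → wrap carry → 0x314A
  0x314A + 0x8B48 = 0x0BC92
  0xBC92 + 0xE2DA = 0x19F6C → wrap carry → 0x9F6D
One's-complement sum = 0x9F6D.
Checksum = ~0x9F6D & 0xFFFF = 0x6092.

6092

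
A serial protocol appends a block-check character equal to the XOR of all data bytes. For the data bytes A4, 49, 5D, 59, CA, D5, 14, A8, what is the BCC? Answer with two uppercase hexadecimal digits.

XOR the bytes together:
  start with 0xA4
  0xA4 ⊕ 0x49 = 0xED
  0xED ⊕ 0x5D = 0xB0
  0xB0 ⊕ 0x59 = 0xE9
  0xE9 ⊕ 0xCA = 0x23
  0x23 ⊕ 0xD5 = 0xF6
  0xF6 ⊕ 0x14 = 0xE2
  0xE2 ⊕ 0xA8 = 0x4A

4A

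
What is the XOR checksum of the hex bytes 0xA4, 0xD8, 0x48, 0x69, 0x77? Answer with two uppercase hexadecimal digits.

XOR the bytes together:
  start with 0xA4
  0xA4 ⊕ 0xD8 = 0x7C
  0x7C ⊕ 0x48 = 0x34
  0x34 ⊕ 0x69 = 0x5D
  0x5D ⊕ 0x77 = 0x2A

2A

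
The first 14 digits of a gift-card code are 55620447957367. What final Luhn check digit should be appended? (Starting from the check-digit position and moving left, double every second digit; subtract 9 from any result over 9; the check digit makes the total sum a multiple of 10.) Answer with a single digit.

Partial digits right→left: 7 6 3 7 5 9 7 4 4 0 2 6 5 5
Double every second digit counting from the check-digit position (so the 1st, 3rd, 5th, ... of the partial from the right).
  doubled (with −9 where >9): 5 6 1 5 8 4 1 → sum 30
  kept as-is: 6 7 9 4 0 6 5 → sum 37
Total = 30 + 37 = 67.
Check digit = (10 − (67 mod 10)) mod 10 = 3.

3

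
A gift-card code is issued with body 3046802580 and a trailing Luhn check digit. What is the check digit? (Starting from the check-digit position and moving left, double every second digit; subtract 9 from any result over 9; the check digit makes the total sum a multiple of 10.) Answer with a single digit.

Partial digits right→left: 0 8 5 2 0 8 6 4 0 3
Double every second digit counting from the check-digit position (so the 1st, 3rd, 5th, ... of the partial from the right).
  doubled (with −9 where >9): 0 1 0 3 0 → sum 4
  kept as-is: 8 2 8 4 3 → sum 25
Total = 4 + 25 = 29.
Check digit = (10 − (29 mod 10)) mod 10 = 1.

1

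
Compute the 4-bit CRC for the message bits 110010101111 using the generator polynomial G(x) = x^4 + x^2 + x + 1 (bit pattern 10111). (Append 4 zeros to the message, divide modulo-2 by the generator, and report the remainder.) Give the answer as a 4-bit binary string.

Append 4 zeros: 1100101011110000. Divide by 10111 (XOR where the leading bit is 1):
  pos 0: 11001 XOR 10111 = 01110
  pos 1: 11100 XOR 10111 = 01011
  pos 2: 10111 XOR 10111 = 00000
  pos 8: 11110 XOR 10111 = 01001
  pos 9: 10010 XOR 10111 = 00101
  pos 11: 10100 XOR 10111 = 00011
Remainder (last 4 bits) = 0011. This is the CRC / FCS.

0011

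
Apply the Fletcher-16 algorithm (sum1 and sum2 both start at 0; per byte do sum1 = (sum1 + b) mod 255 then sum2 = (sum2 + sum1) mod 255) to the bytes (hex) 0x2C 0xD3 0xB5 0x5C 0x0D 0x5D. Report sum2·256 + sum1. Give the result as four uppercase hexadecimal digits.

8F7C

Running sums (mod 255):
  after byte 0 (0x2C): sum1=44, sum2=44
  after byte 1 (0xD3): sum1=0, sum2=44
  after byte 2 (0xB5): sum1=181, sum2=225
  after byte 3 (0x5C): sum1=18, sum2=243
  after byte 4 (0x0D): sum1=31, sum2=19
  after byte 5 (0x5D): sum1=124, sum2=143
Checksum = sum2·256 + sum1 = 143·256 + 124 = 36732 = 0x8F7C.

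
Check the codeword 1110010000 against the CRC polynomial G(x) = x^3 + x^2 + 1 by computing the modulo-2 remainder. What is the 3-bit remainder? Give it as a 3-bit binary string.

Modulo-2 division of 1110010000 by 1101:
  pos 0: 1110 XOR 1101 = 0011
  pos 2: 1101 XOR 1101 = 0000
Remainder = 000 (zero — the frame passes the CRC check).

000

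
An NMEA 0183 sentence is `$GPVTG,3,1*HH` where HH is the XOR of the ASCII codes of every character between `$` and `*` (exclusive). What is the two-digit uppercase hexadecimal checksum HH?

XOR the ASCII codes of the payload characters:
  'G' = 0x47 → acc = 0x47
  'P' = 0x50 → acc = 0x17
  'V' = 0x56 → acc = 0x41
  'T' = 0x54 → acc = 0x15
  'G' = 0x47 → acc = 0x52
  ',' = 0x2C → acc = 0x7E
  '3' = 0x33 → acc = 0x4D
  ',' = 0x2C → acc = 0x61
  '1' = 0x31 → acc = 0x50
Checksum = 0x50.

50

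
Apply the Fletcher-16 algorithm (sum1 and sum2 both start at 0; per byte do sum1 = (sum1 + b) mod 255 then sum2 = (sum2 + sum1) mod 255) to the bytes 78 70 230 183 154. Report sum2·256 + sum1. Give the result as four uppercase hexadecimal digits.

Running sums (mod 255):
  after byte 0 (78): sum1=78, sum2=78
  after byte 1 (70): sum1=148, sum2=226
  after byte 2 (230): sum1=123, sum2=94
  after byte 3 (183): sum1=51, sum2=145
  after byte 4 (154): sum1=205, sum2=95
Checksum = sum2·256 + sum1 = 95·256 + 205 = 24525 = 0x5FCD.

5FCD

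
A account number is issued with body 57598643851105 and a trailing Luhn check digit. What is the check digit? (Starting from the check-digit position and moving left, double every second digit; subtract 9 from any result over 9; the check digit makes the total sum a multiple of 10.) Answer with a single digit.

Partial digits right→left: 5 0 1 1 5 8 3 4 6 8 9 5 7 5
Double every second digit counting from the check-digit position (so the 1st, 3rd, 5th, ... of the partial from the right).
  doubled (with −9 where >9): 1 2 1 6 3 9 5 → sum 27
  kept as-is: 0 1 8 4 8 5 5 → sum 31
Total = 27 + 31 = 58.
Check digit = (10 − (58 mod 10)) mod 10 = 2.

2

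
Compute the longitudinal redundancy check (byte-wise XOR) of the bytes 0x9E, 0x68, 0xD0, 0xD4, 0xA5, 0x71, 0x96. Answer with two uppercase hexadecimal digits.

XOR the bytes together:
  start with 0x9E
  0x9E ⊕ 0x68 = 0xF6
  0xF6 ⊕ 0xD0 = 0x26
  0x26 ⊕ 0xD4 = 0xF2
  0xF2 ⊕ 0xA5 = 0x57
  0x57 ⊕ 0x71 = 0x26
  0x26 ⊕ 0x96 = 0xB0

B0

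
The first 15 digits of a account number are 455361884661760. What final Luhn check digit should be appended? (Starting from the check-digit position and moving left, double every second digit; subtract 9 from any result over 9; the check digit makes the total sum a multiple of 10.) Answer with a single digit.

Partial digits right→left: 0 6 7 1 6 6 4 8 8 1 6 3 5 5 4
Double every second digit counting from the check-digit position (so the 1st, 3rd, 5th, ... of the partial from the right).
  doubled (with −9 where >9): 0 5 3 8 7 3 1 8 → sum 35
  kept as-is: 6 1 6 8 1 3 5 → sum 30
Total = 35 + 30 = 65.
Check digit = (10 − (65 mod 10)) mod 10 = 5.

5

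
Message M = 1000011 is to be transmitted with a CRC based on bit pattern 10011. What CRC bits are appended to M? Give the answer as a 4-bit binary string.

0010

Append 4 zeros: 10000110000. Divide by 10011 (XOR where the leading bit is 1):
  pos 0: 10000 XOR 10011 = 00011
  pos 3: 11110 XOR 10011 = 01101
  pos 4: 11010 XOR 10011 = 01001
  pos 5: 10010 XOR 10011 = 00001
Remainder (last 4 bits) = 0010. This is the CRC / FCS.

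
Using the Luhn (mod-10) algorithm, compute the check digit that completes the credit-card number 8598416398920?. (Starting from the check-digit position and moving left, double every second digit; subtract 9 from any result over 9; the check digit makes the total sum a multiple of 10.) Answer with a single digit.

8

Partial digits right→left: 0 2 9 8 9 3 6 1 4 8 9 5 8
Double every second digit counting from the check-digit position (so the 1st, 3rd, 5th, ... of the partial from the right).
  doubled (with −9 where >9): 0 9 9 3 8 9 7 → sum 45
  kept as-is: 2 8 3 1 8 5 → sum 27
Total = 45 + 27 = 72.
Check digit = (10 − (72 mod 10)) mod 10 = 8.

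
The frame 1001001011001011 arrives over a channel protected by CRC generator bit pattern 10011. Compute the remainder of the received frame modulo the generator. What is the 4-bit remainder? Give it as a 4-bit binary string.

1000

Modulo-2 division of 1001001011001011 by 10011:
  pos 0: 10010 XOR 10011 = 00001
  pos 4: 10101 XOR 10011 = 00110
  pos 6: 11010 XOR 10011 = 01001
  pos 7: 10010 XOR 10011 = 00001
  pos 11: 11011 XOR 10011 = 01000
Remainder = 1000 (nonzero — an error is detected).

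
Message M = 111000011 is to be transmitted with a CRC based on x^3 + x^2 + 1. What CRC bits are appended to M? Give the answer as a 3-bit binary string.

100

Append 3 zeros: 111000011000. Divide by 1101 (XOR where the leading bit is 1):
  pos 0: 1110 XOR 1101 = 0011
  pos 2: 1100 XOR 1101 = 0001
  pos 5: 1011 XOR 1101 = 0110
  pos 6: 1100 XOR 1101 = 0001
Remainder (last 3 bits) = 100. This is the CRC / FCS.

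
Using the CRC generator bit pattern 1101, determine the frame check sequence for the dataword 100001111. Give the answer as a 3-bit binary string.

000

Append 3 zeros: 100001111000. Divide by 1101 (XOR where the leading bit is 1):
  pos 0: 1000 XOR 1101 = 0101
  pos 1: 1010 XOR 1101 = 0111
  pos 2: 1111 XOR 1101 = 0010
  pos 4: 1011 XOR 1101 = 0110
  pos 5: 1101 XOR 1101 = 0000
Remainder (last 3 bits) = 000. This is the CRC / FCS.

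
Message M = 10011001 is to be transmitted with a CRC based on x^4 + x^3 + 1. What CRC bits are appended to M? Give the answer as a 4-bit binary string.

1101

Append 4 zeros: 100110010000. Divide by 11001 (XOR where the leading bit is 1):
  pos 0: 10011 XOR 11001 = 01010
  pos 1: 10100 XOR 11001 = 01101
  pos 2: 11010 XOR 11001 = 00011
  pos 5: 11100 XOR 11001 = 00101
  pos 7: 10100 XOR 11001 = 01101
Remainder (last 4 bits) = 1101. This is the CRC / FCS.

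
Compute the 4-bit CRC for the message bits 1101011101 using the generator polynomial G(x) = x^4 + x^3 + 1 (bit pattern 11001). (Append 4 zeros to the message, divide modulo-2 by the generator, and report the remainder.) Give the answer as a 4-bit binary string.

0000

Append 4 zeros: 11010111010000. Divide by 11001 (XOR where the leading bit is 1):
  pos 0: 11010 XOR 11001 = 00011
  pos 3: 11111 XOR 11001 = 00110
  pos 5: 11001 XOR 11001 = 00000
Remainder (last 4 bits) = 0000. This is the CRC / FCS.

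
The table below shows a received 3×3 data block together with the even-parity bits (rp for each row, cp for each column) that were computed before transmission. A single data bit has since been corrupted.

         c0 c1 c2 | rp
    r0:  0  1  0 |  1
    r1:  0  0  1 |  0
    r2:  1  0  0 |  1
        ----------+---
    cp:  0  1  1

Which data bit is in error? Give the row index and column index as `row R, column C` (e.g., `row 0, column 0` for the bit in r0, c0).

Recompute each row's even parity and compare to rp:
  r0: data parity 1, sent rp 1 → ok
  r1: data parity 1, sent rp 0 → mismatch
  r2: data parity 1, sent rp 1 → ok
Recompute each column's even parity and compare to cp:
  c0: data parity 1, sent cp 0 → mismatch
  c1: data parity 1, sent cp 1 → ok
  c2: data parity 1, sent cp 1 → ok
Exactly one row (r1) and one column (c0) fail → the flipped bit is at their intersection.

row 1, column 0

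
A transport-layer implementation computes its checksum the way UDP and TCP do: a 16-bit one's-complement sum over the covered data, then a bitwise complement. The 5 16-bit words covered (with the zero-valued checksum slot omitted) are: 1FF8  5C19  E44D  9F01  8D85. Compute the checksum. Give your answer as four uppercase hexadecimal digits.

One's-complement addition (fold any carry out of bit 15 back into bit 0):
  0x1FF8 + 0x5C19 = 0x07C11
  0x7C11 + 0xE44D = 0x1605E → wrap carry → 0x605F
  0x605F + 0x9F01 = 0x0FF60
  0xFF60 + 0x8D85 = 0x18CE5 → wrap carry → 0x8CE6
One's-complement sum = 0x8CE6.
Checksum = ~0x8CE6 & 0xFFFF = 0x7319.

7319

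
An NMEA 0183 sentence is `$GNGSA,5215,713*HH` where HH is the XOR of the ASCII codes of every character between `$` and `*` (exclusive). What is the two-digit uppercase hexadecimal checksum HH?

XOR the ASCII codes of the payload characters:
  'G' = 0x47 → acc = 0x47
  'N' = 0x4E → acc = 0x09
  'G' = 0x47 → acc = 0x4E
  'S' = 0x53 → acc = 0x1D
  'A' = 0x41 → acc = 0x5C
  ',' = 0x2C → acc = 0x70
  '5' = 0x35 → acc = 0x45
  '2' = 0x32 → acc = 0x77
  '1' = 0x31 → acc = 0x46
  '5' = 0x35 → acc = 0x73
  ',' = 0x2C → acc = 0x5F
  '7' = 0x37 → acc = 0x68
  '1' = 0x31 → acc = 0x59
  '3' = 0x33 → acc = 0x6A
Checksum = 0x6A.

6A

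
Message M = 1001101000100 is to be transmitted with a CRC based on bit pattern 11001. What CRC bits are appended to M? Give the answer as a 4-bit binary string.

Append 4 zeros: 10011010001000000. Divide by 11001 (XOR where the leading bit is 1):
  pos 0: 10011 XOR 11001 = 01010
  pos 1: 10100 XOR 11001 = 01101
  pos 2: 11011 XOR 11001 = 00010
  pos 5: 10000 XOR 11001 = 01001
  pos 6: 10011 XOR 11001 = 01010
  pos 7: 10100 XOR 11001 = 01101
  pos 8: 11010 XOR 11001 = 00011
  pos 11: 11000 XOR 11001 = 00001
Remainder (last 4 bits) = 0010. This is the CRC / FCS.

0010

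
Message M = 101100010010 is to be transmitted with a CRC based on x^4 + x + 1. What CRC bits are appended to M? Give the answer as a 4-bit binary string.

Append 4 zeros: 1011000100100000. Divide by 10011 (XOR where the leading bit is 1):
  pos 0: 10110 XOR 10011 = 00101
  pos 2: 10100 XOR 10011 = 00111
  pos 4: 11110 XOR 10011 = 01101
  pos 5: 11010 XOR 10011 = 01001
  pos 6: 10011 XOR 10011 = 00000
Remainder (last 4 bits) = 0000. This is the CRC / FCS.

0000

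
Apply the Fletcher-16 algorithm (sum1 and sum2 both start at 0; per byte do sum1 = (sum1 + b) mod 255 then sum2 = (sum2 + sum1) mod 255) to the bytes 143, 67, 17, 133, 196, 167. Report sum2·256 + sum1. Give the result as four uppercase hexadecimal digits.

B3D5

Running sums (mod 255):
  after byte 0 (143): sum1=143, sum2=143
  after byte 1 (67): sum1=210, sum2=98
  after byte 2 (17): sum1=227, sum2=70
  after byte 3 (133): sum1=105, sum2=175
  after byte 4 (196): sum1=46, sum2=221
  after byte 5 (167): sum1=213, sum2=179
Checksum = sum2·256 + sum1 = 179·256 + 213 = 46037 = 0xB3D5.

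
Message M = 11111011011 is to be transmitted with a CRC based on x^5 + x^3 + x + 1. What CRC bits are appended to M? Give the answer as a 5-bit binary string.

10011

Append 5 zeros: 1111101101100000. Divide by 101011 (XOR where the leading bit is 1):
  pos 0: 111110 XOR 101011 = 010101
  pos 1: 101011 XOR 101011 = 000000
  pos 7: 101100 XOR 101011 = 000111
  pos 10: 111000 XOR 101011 = 010011
Remainder (last 5 bits) = 10011. This is the CRC / FCS.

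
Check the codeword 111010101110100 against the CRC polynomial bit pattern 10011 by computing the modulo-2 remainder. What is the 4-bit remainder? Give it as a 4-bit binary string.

0100

Modulo-2 division of 111010101110100 by 10011:
  pos 0: 11101 XOR 10011 = 01110
  pos 1: 11100 XOR 10011 = 01111
  pos 2: 11111 XOR 10011 = 01100
  pos 3: 11000 XOR 10011 = 01011
  pos 4: 10111 XOR 10011 = 00100
  pos 6: 10011 XOR 10011 = 00000
Remainder = 0100 (nonzero — an error is detected).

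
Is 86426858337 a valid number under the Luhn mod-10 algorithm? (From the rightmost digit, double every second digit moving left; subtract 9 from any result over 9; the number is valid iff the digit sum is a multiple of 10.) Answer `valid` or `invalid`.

valid

From the right, keep odd positions and double even positions (subtract 9 from any doubled value over 9):
  doubled (positions 2,4,...): 6 7 7 4 3 → sum 27
  kept (positions 1,3,...): 7 3 5 6 4 8 → sum 33
Total = 60.
60 mod 10 = 0, so the number is valid.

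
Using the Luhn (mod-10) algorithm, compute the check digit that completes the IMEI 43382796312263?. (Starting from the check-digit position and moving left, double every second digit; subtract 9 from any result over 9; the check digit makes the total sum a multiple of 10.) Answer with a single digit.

8

Partial digits right→left: 3 6 2 2 1 3 6 9 7 2 8 3 3 4
Double every second digit counting from the check-digit position (so the 1st, 3rd, 5th, ... of the partial from the right).
  doubled (with −9 where >9): 6 4 2 3 5 7 6 → sum 33
  kept as-is: 6 2 3 9 2 3 4 → sum 29
Total = 33 + 29 = 62.
Check digit = (10 − (62 mod 10)) mod 10 = 8.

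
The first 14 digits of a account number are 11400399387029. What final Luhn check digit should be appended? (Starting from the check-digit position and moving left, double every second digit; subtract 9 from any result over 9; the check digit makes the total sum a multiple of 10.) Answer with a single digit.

Partial digits right→left: 9 2 0 7 8 3 9 9 3 0 0 4 1 1
Double every second digit counting from the check-digit position (so the 1st, 3rd, 5th, ... of the partial from the right).
  doubled (with −9 where >9): 9 0 7 9 6 0 2 → sum 33
  kept as-is: 2 7 3 9 0 4 1 → sum 26
Total = 33 + 26 = 59.
Check digit = (10 − (59 mod 10)) mod 10 = 1.

1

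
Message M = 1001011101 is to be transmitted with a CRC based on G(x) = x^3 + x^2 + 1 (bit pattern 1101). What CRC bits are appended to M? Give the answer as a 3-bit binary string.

Append 3 zeros: 1001011101000. Divide by 1101 (XOR where the leading bit is 1):
  pos 0: 1001 XOR 1101 = 0100
  pos 1: 1000 XOR 1101 = 0101
  pos 2: 1011 XOR 1101 = 0110
  pos 3: 1101 XOR 1101 = 0000
  pos 7: 1010 XOR 1101 = 0111
  pos 8: 1110 XOR 1101 = 0011
Remainder (last 3 bits) = 110. This is the CRC / FCS.

110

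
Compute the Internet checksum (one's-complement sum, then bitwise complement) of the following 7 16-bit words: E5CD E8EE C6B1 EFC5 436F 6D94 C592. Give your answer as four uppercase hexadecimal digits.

0435

One's-complement addition (fold any carry out of bit 15 back into bit 0):
  0xE5CD + 0xE8EE = 0x1CEBB → wrap carry → 0xCEBC
  0xCEBC + 0xC6B1 = 0x1956D → wrap carry → 0x956E
  0x956E + 0xEFC5 = 0x18533 → wrap carry → 0x8534
  0x8534 + 0x436F = 0x0C8A3
  0xC8A3 + 0x6D94 = 0x13637 → wrap carry → 0x3638
  0x3638 + 0xC592 = 0x0FBCA
One's-complement sum = 0xFBCA.
Checksum = ~0xFBCA & 0xFFFF = 0x0435.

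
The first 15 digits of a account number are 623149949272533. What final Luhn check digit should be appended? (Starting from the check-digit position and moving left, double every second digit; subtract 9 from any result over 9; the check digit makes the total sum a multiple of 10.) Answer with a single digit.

0

Partial digits right→left: 3 3 5 2 7 2 9 4 9 9 4 1 3 2 6
Double every second digit counting from the check-digit position (so the 1st, 3rd, 5th, ... of the partial from the right).
  doubled (with −9 where >9): 6 1 5 9 9 8 6 3 → sum 47
  kept as-is: 3 2 2 4 9 1 2 → sum 23
Total = 47 + 23 = 70.
Check digit = (10 − (70 mod 10)) mod 10 = 0.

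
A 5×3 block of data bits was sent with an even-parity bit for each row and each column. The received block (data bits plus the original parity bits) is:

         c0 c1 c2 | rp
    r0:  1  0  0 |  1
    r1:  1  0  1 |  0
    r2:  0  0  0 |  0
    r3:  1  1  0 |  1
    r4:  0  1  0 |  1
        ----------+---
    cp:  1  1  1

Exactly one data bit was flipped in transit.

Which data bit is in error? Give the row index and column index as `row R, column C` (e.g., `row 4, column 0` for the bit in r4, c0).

row 3, column 1

Recompute each row's even parity and compare to rp:
  r0: data parity 1, sent rp 1 → ok
  r1: data parity 0, sent rp 0 → ok
  r2: data parity 0, sent rp 0 → ok
  r3: data parity 0, sent rp 1 → mismatch
  r4: data parity 1, sent rp 1 → ok
Recompute each column's even parity and compare to cp:
  c0: data parity 1, sent cp 1 → ok
  c1: data parity 0, sent cp 1 → mismatch
  c2: data parity 1, sent cp 1 → ok
Exactly one row (r3) and one column (c1) fail → the flipped bit is at their intersection.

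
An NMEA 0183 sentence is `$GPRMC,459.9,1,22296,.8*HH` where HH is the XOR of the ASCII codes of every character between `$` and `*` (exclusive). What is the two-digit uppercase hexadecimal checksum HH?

7E

XOR the ASCII codes of the payload characters:
  'G' = 0x47 → acc = 0x47
  'P' = 0x50 → acc = 0x17
  'R' = 0x52 → acc = 0x45
  'M' = 0x4D → acc = 0x08
  'C' = 0x43 → acc = 0x4B
  ',' = 0x2C → acc = 0x67
  '4' = 0x34 → acc = 0x53
  '5' = 0x35 → acc = 0x66
  '9' = 0x39 → acc = 0x5F
  '.' = 0x2E → acc = 0x71
  '9' = 0x39 → acc = 0x48
  ',' = 0x2C → acc = 0x64
  '1' = 0x31 → acc = 0x55
  ',' = 0x2C → acc = 0x79
  '2' = 0x32 → acc = 0x4B
  '2' = 0x32 → acc = 0x79
  '2' = 0x32 → acc = 0x4B
  '9' = 0x39 → acc = 0x72
  '6' = 0x36 → acc = 0x44
  ',' = 0x2C → acc = 0x68
  '.' = 0x2E → acc = 0x46
  '8' = 0x38 → acc = 0x7E
Checksum = 0x7E.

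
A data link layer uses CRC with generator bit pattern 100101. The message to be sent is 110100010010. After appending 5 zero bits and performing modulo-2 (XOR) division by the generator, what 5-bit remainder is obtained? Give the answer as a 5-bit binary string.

Append 5 zeros: 11010001001000000. Divide by 100101 (XOR where the leading bit is 1):
  pos 0: 110100 XOR 100101 = 010001
  pos 1: 100010 XOR 100101 = 000111
  pos 4: 111100 XOR 100101 = 011001
  pos 5: 110011 XOR 100101 = 010110
  pos 6: 101100 XOR 100101 = 001001
  pos 8: 100100 XOR 100101 = 000001
Remainder (last 5 bits) = 01000. This is the CRC / FCS.

01000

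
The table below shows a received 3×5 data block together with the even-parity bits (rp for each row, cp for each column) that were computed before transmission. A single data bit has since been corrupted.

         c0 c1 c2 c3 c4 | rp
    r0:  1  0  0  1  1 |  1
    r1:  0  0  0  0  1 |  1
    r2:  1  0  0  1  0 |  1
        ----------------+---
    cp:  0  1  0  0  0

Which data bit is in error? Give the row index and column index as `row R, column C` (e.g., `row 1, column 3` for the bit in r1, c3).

Recompute each row's even parity and compare to rp:
  r0: data parity 1, sent rp 1 → ok
  r1: data parity 1, sent rp 1 → ok
  r2: data parity 0, sent rp 1 → mismatch
Recompute each column's even parity and compare to cp:
  c0: data parity 0, sent cp 0 → ok
  c1: data parity 0, sent cp 1 → mismatch
  c2: data parity 0, sent cp 0 → ok
  c3: data parity 0, sent cp 0 → ok
  c4: data parity 0, sent cp 0 → ok
Exactly one row (r2) and one column (c1) fail → the flipped bit is at their intersection.

row 2, column 1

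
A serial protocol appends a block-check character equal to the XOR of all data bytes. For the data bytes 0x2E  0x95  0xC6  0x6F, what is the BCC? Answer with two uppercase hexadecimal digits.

XOR the bytes together:
  start with 0x2E
  0x2E ⊕ 0x95 = 0xBB
  0xBB ⊕ 0xC6 = 0x7D
  0x7D ⊕ 0x6F = 0x12

12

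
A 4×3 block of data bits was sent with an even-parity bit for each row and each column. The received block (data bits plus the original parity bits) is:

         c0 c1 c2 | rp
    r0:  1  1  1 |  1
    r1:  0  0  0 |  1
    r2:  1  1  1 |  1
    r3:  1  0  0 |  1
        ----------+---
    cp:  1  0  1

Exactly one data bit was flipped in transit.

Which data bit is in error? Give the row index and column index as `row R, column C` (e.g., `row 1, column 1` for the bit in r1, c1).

row 1, column 2

Recompute each row's even parity and compare to rp:
  r0: data parity 1, sent rp 1 → ok
  r1: data parity 0, sent rp 1 → mismatch
  r2: data parity 1, sent rp 1 → ok
  r3: data parity 1, sent rp 1 → ok
Recompute each column's even parity and compare to cp:
  c0: data parity 1, sent cp 1 → ok
  c1: data parity 0, sent cp 0 → ok
  c2: data parity 0, sent cp 1 → mismatch
Exactly one row (r1) and one column (c2) fail → the flipped bit is at their intersection.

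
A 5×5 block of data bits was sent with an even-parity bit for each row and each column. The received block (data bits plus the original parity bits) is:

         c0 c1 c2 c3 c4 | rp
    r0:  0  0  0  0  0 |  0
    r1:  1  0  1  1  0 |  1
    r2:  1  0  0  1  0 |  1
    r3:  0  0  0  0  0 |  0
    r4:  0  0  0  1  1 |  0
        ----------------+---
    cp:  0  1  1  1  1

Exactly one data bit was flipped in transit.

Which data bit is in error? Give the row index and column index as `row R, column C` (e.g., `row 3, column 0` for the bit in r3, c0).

row 2, column 1

Recompute each row's even parity and compare to rp:
  r0: data parity 0, sent rp 0 → ok
  r1: data parity 1, sent rp 1 → ok
  r2: data parity 0, sent rp 1 → mismatch
  r3: data parity 0, sent rp 0 → ok
  r4: data parity 0, sent rp 0 → ok
Recompute each column's even parity and compare to cp:
  c0: data parity 0, sent cp 0 → ok
  c1: data parity 0, sent cp 1 → mismatch
  c2: data parity 1, sent cp 1 → ok
  c3: data parity 1, sent cp 1 → ok
  c4: data parity 1, sent cp 1 → ok
Exactly one row (r2) and one column (c1) fail → the flipped bit is at their intersection.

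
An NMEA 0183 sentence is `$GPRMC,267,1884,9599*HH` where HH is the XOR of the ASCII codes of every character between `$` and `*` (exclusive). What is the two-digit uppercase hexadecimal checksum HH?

XOR the ASCII codes of the payload characters:
  'G' = 0x47 → acc = 0x47
  'P' = 0x50 → acc = 0x17
  'R' = 0x52 → acc = 0x45
  'M' = 0x4D → acc = 0x08
  'C' = 0x43 → acc = 0x4B
  ',' = 0x2C → acc = 0x67
  '2' = 0x32 → acc = 0x55
  '6' = 0x36 → acc = 0x63
  '7' = 0x37 → acc = 0x54
  ',' = 0x2C → acc = 0x78
  '1' = 0x31 → acc = 0x49
  '8' = 0x38 → acc = 0x71
  '8' = 0x38 → acc = 0x49
  '4' = 0x34 → acc = 0x7D
  ',' = 0x2C → acc = 0x51
  '9' = 0x39 → acc = 0x68
  '5' = 0x35 → acc = 0x5D
  '9' = 0x39 → acc = 0x64
  '9' = 0x39 → acc = 0x5D
Checksum = 0x5D.

5D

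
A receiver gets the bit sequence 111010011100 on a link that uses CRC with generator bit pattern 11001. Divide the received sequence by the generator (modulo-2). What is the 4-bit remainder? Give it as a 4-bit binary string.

0000

Modulo-2 division of 111010011100 by 11001:
  pos 0: 11101 XOR 11001 = 00100
  pos 2: 10000 XOR 11001 = 01001
  pos 3: 10011 XOR 11001 = 01010
  pos 4: 10101 XOR 11001 = 01100
  pos 5: 11001 XOR 11001 = 00000
Remainder = 0000 (zero — the frame passes the CRC check).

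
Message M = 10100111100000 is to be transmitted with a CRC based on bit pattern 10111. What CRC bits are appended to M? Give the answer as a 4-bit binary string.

1111

Append 4 zeros: 101001111000000000. Divide by 10111 (XOR where the leading bit is 1):
  pos 0: 10100 XOR 10111 = 00011
  pos 3: 11111 XOR 10111 = 01000
  pos 4: 10001 XOR 10111 = 00110
  pos 6: 11000 XOR 10111 = 01111
  pos 7: 11110 XOR 10111 = 01001
  pos 8: 10010 XOR 10111 = 00101
  pos 10: 10100 XOR 10111 = 00011
  pos 13: 11000 XOR 10111 = 01111
Remainder (last 4 bits) = 1111. This is the CRC / FCS.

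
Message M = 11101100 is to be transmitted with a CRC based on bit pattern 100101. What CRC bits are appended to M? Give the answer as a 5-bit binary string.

00001

Append 5 zeros: 1110110000000. Divide by 100101 (XOR where the leading bit is 1):
  pos 0: 111011 XOR 100101 = 011110
  pos 1: 111100 XOR 100101 = 011001
  pos 2: 110010 XOR 100101 = 010111
  pos 3: 101110 XOR 100101 = 001011
  pos 5: 101100 XOR 100101 = 001001
  pos 7: 100100 XOR 100101 = 000001
Remainder (last 5 bits) = 00001. This is the CRC / FCS.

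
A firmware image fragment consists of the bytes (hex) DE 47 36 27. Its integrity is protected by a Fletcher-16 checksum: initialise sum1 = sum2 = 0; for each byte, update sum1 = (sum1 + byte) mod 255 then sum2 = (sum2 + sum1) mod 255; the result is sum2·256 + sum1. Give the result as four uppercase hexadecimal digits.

E483

Running sums (mod 255):
  after byte 0 (DE): sum1=222, sum2=222
  after byte 1 (47): sum1=38, sum2=5
  after byte 2 (36): sum1=92, sum2=97
  after byte 3 (27): sum1=131, sum2=228
Checksum = sum2·256 + sum1 = 228·256 + 131 = 58499 = 0xE483.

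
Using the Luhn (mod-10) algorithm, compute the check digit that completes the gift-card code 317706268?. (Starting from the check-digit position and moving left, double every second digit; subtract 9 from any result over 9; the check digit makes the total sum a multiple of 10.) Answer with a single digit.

8

Partial digits right→left: 8 6 2 6 0 7 7 1 3
Double every second digit counting from the check-digit position (so the 1st, 3rd, 5th, ... of the partial from the right).
  doubled (with −9 where >9): 7 4 0 5 6 → sum 22
  kept as-is: 6 6 7 1 → sum 20
Total = 22 + 20 = 42.
Check digit = (10 − (42 mod 10)) mod 10 = 8.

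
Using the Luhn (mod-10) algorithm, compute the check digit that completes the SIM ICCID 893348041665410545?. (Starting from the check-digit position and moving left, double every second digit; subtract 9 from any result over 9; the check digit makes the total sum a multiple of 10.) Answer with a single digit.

2

Partial digits right→left: 5 4 5 0 1 4 5 6 6 1 4 0 8 4 3 3 9 8
Double every second digit counting from the check-digit position (so the 1st, 3rd, 5th, ... of the partial from the right).
  doubled (with −9 where >9): 1 1 2 1 3 8 7 6 9 → sum 38
  kept as-is: 4 0 4 6 1 0 4 3 8 → sum 30
Total = 38 + 30 = 68.
Check digit = (10 − (68 mod 10)) mod 10 = 2.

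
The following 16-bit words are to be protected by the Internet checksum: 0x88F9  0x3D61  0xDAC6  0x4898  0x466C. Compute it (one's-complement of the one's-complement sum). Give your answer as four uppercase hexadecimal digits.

One's-complement addition (fold any carry out of bit 15 back into bit 0):
  0x88F9 + 0x3D61 = 0x0C65A
  0xC65A + 0xDAC6 = 0x1A120 → wrap carry → 0xA121
  0xA121 + 0x4898 = 0x0E9B9
  0xE9B9 + 0x466C = 0x13025 → wrap carry → 0x3026
One's-complement sum = 0x3026.
Checksum = ~0x3026 & 0xFFFF = 0xCFD9.

CFD9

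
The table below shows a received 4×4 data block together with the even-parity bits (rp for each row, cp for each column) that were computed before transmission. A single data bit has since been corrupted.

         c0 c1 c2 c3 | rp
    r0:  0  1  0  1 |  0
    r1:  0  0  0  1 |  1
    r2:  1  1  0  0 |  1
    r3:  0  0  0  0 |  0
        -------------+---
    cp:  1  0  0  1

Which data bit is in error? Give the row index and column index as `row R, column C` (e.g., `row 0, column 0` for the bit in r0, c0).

row 2, column 3

Recompute each row's even parity and compare to rp:
  r0: data parity 0, sent rp 0 → ok
  r1: data parity 1, sent rp 1 → ok
  r2: data parity 0, sent rp 1 → mismatch
  r3: data parity 0, sent rp 0 → ok
Recompute each column's even parity and compare to cp:
  c0: data parity 1, sent cp 1 → ok
  c1: data parity 0, sent cp 0 → ok
  c2: data parity 0, sent cp 0 → ok
  c3: data parity 0, sent cp 1 → mismatch
Exactly one row (r2) and one column (c3) fail → the flipped bit is at their intersection.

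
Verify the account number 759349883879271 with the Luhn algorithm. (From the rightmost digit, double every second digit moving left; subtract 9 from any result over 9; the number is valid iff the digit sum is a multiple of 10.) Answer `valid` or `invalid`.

From the right, keep odd positions and double even positions (subtract 9 from any doubled value over 9):
  doubled (positions 2,4,...): 5 9 7 7 9 6 1 → sum 44
  kept (positions 1,3,...): 1 2 7 3 8 4 9 7 → sum 41
Total = 85.
85 mod 10 = 5, so the number is invalid.

invalid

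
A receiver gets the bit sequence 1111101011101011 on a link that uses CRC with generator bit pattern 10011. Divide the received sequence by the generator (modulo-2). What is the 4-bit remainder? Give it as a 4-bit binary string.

0100

Modulo-2 division of 1111101011101011 by 10011:
  pos 0: 11111 XOR 10011 = 01100
  pos 1: 11000 XOR 10011 = 01011
  pos 2: 10111 XOR 10011 = 00100
  pos 4: 10001 XOR 10011 = 00010
  pos 7: 10110 XOR 10011 = 00101
  pos 9: 10110 XOR 10011 = 00101
  pos 11: 10111 XOR 10011 = 00100
Remainder = 0100 (nonzero — an error is detected).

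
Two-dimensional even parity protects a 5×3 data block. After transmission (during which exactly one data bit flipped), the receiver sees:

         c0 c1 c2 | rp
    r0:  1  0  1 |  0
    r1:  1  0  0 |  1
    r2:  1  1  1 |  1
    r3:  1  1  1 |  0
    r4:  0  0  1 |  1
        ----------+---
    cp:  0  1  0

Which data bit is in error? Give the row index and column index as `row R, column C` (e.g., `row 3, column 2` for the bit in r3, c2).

Recompute each row's even parity and compare to rp:
  r0: data parity 0, sent rp 0 → ok
  r1: data parity 1, sent rp 1 → ok
  r2: data parity 1, sent rp 1 → ok
  r3: data parity 1, sent rp 0 → mismatch
  r4: data parity 1, sent rp 1 → ok
Recompute each column's even parity and compare to cp:
  c0: data parity 0, sent cp 0 → ok
  c1: data parity 0, sent cp 1 → mismatch
  c2: data parity 0, sent cp 0 → ok
Exactly one row (r3) and one column (c1) fail → the flipped bit is at their intersection.

row 3, column 1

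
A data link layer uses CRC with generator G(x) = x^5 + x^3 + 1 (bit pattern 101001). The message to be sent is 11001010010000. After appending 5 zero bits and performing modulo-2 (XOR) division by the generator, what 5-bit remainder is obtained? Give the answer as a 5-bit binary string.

00001

Append 5 zeros: 1100101001000000000. Divide by 101001 (XOR where the leading bit is 1):
  pos 0: 110010 XOR 101001 = 011011
  pos 1: 110111 XOR 101001 = 011110
  pos 2: 111100 XOR 101001 = 010101
  pos 3: 101010 XOR 101001 = 000011
  pos 7: 111000 XOR 101001 = 010001
  pos 8: 100010 XOR 101001 = 001011
  pos 10: 101100 XOR 101001 = 000101
  pos 13: 101000 XOR 101001 = 000001
Remainder (last 5 bits) = 00001. This is the CRC / FCS.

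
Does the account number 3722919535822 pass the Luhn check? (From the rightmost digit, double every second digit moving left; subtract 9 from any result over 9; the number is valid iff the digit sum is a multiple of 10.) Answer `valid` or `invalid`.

From the right, keep odd positions and double even positions (subtract 9 from any doubled value over 9):
  doubled (positions 2,4,...): 4 1 1 2 4 5 → sum 17
  kept (positions 1,3,...): 2 8 3 9 9 2 3 → sum 36
Total = 53.
53 mod 10 = 3, so the number is invalid.

invalid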